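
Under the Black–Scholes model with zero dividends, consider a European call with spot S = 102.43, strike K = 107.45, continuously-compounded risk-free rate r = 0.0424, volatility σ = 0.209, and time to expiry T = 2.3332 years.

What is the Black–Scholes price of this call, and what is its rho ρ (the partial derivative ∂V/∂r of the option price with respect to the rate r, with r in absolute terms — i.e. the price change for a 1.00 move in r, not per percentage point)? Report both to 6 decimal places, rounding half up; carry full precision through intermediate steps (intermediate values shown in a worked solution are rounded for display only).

σ√T = 0.209·√2.3332 = 0.319244
d₁ = (ln(S/K) + (r+σ²/2)T) / (σ√T) = (ln(102.43/107.45) + (0.0424+0.209²/2)·2.3332) / 0.319244 = (-0.047846 + 0.149886) / 0.319244 = 0.319630
d₂ = d₁ − σ√T = 0.319630 − 0.319244 = 0.000387
e^{−rT} = e^{−0.0424·2.3332} = 0.905808
N(d₁) = 0.625376,  N(d₂) = 0.500154
Call price V = S·N(d₁) − K·e^{−rT}·N(d₂) = 64.057234 − 48.679560 = 15.377674
ρ = K·T·e^{−rT}·N(d₂) = 113.579149

price = 15.377674
ρ = 113.579149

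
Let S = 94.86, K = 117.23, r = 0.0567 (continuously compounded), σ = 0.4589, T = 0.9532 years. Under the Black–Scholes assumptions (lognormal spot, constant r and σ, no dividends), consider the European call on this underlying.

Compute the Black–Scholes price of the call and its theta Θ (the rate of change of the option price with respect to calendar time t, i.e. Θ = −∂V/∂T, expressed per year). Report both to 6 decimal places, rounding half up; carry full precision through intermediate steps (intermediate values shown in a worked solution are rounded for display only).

σ√T = 0.4589·√0.9532 = 0.448033
d₁ = (ln(S/K) + (r+σ²/2)T) / (σ√T) = (ln(94.86/117.23) + (0.0567+0.4589²/2)·0.9532) / 0.448033 = (-0.211736 + 0.154413) / 0.448033 = -0.127942
d₂ = d₁ − σ√T = -0.127942 − 0.448033 = -0.575976
e^{−rT} = e^{−0.0567·0.9532} = 0.947388
N(d₁) = 0.449097,  N(d₂) = 0.282316
Call price V = S·N(d₁) − K·e^{−rT}·N(d₂) = 42.601367 − 31.354652 = 11.246715
φ(d₁) = (1/√(2π))·e^{−d₁²/2} = 0.395690
Θ = −S·φ(d₁)·σ/(2√T) − r·K·e^{−rT}·N(d₂) = −8.821343 − 1.777809 = -10.599151

price = 11.246715
Θ = -10.599151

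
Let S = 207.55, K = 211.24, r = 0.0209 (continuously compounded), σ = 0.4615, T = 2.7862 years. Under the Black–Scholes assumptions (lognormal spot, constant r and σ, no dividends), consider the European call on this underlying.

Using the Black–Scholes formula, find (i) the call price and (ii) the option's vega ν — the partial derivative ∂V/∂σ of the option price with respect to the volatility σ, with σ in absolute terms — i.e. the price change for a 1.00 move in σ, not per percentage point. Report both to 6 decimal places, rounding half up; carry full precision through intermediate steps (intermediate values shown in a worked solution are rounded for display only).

σ√T = 0.4615·√2.7862 = 0.770332
d₁ = (ln(S/K) + (r+σ²/2)T) / (σ√T) = (ln(207.55/211.24) + (0.0209+0.4615²/2)·2.7862) / 0.770332 = (-0.017623 + 0.354937) / 0.770332 = 0.437882
d₂ = d₁ − σ√T = 0.437882 − 0.770332 = -0.332450
e^{−rT} = e^{−0.0209·2.7862} = 0.943431
N(d₁) = 0.669264,  N(d₂) = 0.369775
Call price V = S·N(d₁) − K·e^{−rT}·N(d₂) = 138.905766 − 73.692595 = 65.213171
φ(d₁) = (1/√(2π))·e^{−d₁²/2} = 0.362472
ν = S·φ(d₁)·√T = 125.574941

price = 65.213171
ν = 125.574941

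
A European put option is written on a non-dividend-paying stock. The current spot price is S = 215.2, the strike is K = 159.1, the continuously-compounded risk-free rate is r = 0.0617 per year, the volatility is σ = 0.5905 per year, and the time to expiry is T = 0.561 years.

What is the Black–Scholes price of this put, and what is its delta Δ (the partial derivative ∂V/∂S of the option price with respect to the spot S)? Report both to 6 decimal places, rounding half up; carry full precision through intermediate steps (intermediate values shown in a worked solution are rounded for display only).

σ√T = 0.5905·√0.561 = 0.442284
d₁ = (ln(S/K) + (r+σ²/2)T) / (σ√T) = (ln(215.2/159.1) + (0.0617+0.5905²/2)·0.561) / 0.442284 = (0.302035 + 0.132421) / 0.442284 = 0.982301
d₂ = d₁ − σ√T = 0.982301 − 0.442284 = 0.540017
e^{−rT} = e^{−0.0617·0.561} = 0.965979
N(−d₁) = 0.162976,  N(−d₂) = 0.294593
Put price V = K·e^{−rT}·N(−d₂) − S·N(−d₁) = 45.275109 − 35.072380 = 10.202730
Δ = −N(−d₁) = -0.162976

price = 10.202730
Δ = -0.162976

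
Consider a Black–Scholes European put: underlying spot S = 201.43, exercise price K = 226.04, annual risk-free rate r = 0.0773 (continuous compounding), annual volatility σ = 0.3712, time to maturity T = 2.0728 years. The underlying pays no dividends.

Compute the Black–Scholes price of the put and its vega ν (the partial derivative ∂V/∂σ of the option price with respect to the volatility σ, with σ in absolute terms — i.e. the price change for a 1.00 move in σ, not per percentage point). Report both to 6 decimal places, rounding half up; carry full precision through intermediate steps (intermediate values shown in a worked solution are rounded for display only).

price = 37.222979
ν = 108.769971

σ√T = 0.3712·√2.0728 = 0.534425
d₁ = (ln(S/K) + (r+σ²/2)T) / (σ√T) = (ln(201.43/226.04) + (0.0773+0.3712²/2)·2.0728) / 0.534425 = (-0.115270 + 0.303032) / 0.534425 = 0.351335
d₂ = d₁ − σ√T = 0.351335 − 0.534425 = -0.183090
e^{−rT} = e^{−0.0773·2.0728} = 0.851950
N(−d₁) = 0.362668,  N(−d₂) = 0.572636
Put price V = K·e^{−rT}·N(−d₂) − S·N(−d₁) = 110.275270 − 73.052291 = 37.222979
φ(d₁) = (1/√(2π))·e^{−d₁²/2} = 0.375065
ν = S·φ(d₁)·√T = 108.769971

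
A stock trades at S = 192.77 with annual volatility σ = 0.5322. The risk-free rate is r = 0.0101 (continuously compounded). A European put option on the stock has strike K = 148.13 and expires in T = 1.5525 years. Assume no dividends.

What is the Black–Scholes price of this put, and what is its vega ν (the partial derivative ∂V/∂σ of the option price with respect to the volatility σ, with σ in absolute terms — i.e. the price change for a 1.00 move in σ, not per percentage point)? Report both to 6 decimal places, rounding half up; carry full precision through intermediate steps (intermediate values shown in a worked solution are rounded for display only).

σ√T = 0.5322·√1.5525 = 0.663118
d₁ = (ln(S/K) + (r+σ²/2)T) / (σ√T) = (ln(192.77/148.13) + (0.0101+0.5322²/2)·1.5525) / 0.663118 = (0.263408 + 0.235543) / 0.663118 = 0.752431
d₂ = d₁ − σ√T = 0.752431 − 0.663118 = 0.089313
e^{−rT} = e^{−0.0101·1.5525} = 0.984442
N(−d₁) = 0.225896,  N(−d₂) = 0.464417
Put price V = K·e^{−rT}·N(−d₂) − S·N(−d₁) = 67.723724 − 43.545966 = 24.177758
φ(d₁) = (1/√(2π))·e^{−d₁²/2} = 0.300588
ν = S·φ(d₁)·√T = 72.198288

price = 24.177758
ν = 72.198288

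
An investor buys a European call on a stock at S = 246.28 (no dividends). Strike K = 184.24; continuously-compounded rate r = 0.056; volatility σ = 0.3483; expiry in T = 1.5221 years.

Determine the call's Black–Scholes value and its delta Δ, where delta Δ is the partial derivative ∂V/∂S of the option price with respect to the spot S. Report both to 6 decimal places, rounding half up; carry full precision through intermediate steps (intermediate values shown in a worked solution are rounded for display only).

price = 86.205880
Δ = 0.861840

σ√T = 0.3483·√1.5221 = 0.429710
d₁ = (ln(S/K) + (r+σ²/2)T) / (σ√T) = (ln(246.28/184.24) + (0.056+0.3483²/2)·1.5221) / 0.429710 = (0.290230 + 0.177563) / 0.429710 = 1.088625
d₂ = d₁ − σ√T = 1.088625 − 0.429710 = 0.658915
e^{−rT} = e^{−0.056·1.5221} = 0.918294
N(d₁) = 0.861840,  N(d₂) = 0.745025
Call price V = S·N(d₁) − K·e^{−rT}·N(d₂) = 212.254042 − 126.048163 = 86.205880
Δ = N(d₁) = 0.861840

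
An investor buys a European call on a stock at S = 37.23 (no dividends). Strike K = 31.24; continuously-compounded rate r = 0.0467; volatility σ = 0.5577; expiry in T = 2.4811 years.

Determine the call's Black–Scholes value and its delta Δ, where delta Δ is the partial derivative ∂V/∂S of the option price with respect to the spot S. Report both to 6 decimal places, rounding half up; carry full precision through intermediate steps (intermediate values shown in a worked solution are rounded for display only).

price = 16.305643
Δ = 0.779591

σ√T = 0.5577·√2.4811 = 0.878462
d₁ = (ln(S/K) + (r+σ²/2)T) / (σ√T) = (ln(37.23/31.24) + (0.0467+0.5577²/2)·2.4811) / 0.878462 = (0.175416 + 0.501715) / 0.878462 = 0.770814
d₂ = d₁ − σ√T = 0.770814 − 0.878462 = -0.107648
e^{−rT} = e^{−0.0467·2.4811} = 0.890593
N(d₁) = 0.779591,  N(d₂) = 0.457138
Call price V = S·N(d₁) − K·e^{−rT}·N(d₂) = 29.024186 − 12.718543 = 16.305643
Δ = N(d₁) = 0.779591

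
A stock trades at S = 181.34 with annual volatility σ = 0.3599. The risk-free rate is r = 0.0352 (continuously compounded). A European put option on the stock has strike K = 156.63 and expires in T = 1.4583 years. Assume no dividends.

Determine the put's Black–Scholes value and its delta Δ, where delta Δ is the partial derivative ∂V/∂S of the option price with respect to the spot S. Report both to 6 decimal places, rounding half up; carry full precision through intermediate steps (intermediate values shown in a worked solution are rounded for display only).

price = 14.957928
Δ = -0.250643

σ√T = 0.3599·√1.4583 = 0.434616
d₁ = (ln(S/K) + (r+σ²/2)T) / (σ√T) = (ln(181.34/156.63) + (0.0352+0.3599²/2)·1.4583) / 0.434616 = (0.146487 + 0.145778) / 0.434616 = 0.672468
d₂ = d₁ − σ√T = 0.672468 − 0.434616 = 0.237852
e^{−rT} = e^{−0.0352·1.4583} = 0.949963
N(−d₁) = 0.250643,  N(−d₂) = 0.405998
Put price V = K·e^{−rT}·N(−d₂) − S·N(−d₁) = 60.409535 − 45.451607 = 14.957928
Δ = −N(−d₁) = -0.250643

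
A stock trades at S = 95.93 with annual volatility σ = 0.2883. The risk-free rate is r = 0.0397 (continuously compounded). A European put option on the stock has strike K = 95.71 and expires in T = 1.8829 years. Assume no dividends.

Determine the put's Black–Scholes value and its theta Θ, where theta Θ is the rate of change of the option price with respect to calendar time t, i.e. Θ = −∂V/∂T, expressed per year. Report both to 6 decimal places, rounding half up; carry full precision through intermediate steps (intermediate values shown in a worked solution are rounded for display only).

σ√T = 0.2883·√1.8829 = 0.395602
d₁ = (ln(S/K) + (r+σ²/2)T) / (σ√T) = (ln(95.93/95.71) + (0.0397+0.2883²/2)·1.8829) / 0.395602 = (0.002296 + 0.153002) / 0.395602 = 0.392560
d₂ = d₁ − σ√T = 0.392560 − 0.395602 = -0.003042
e^{−rT} = e^{−0.0397·1.8829} = 0.927974
N(−d₁) = 0.347322,  N(−d₂) = 0.501213
Put price V = K·e^{−rT}·N(−d₂) − S·N(−d₁) = 44.515990 − 33.318618 = 11.197371
φ(d₁) = (1/√(2π))·e^{−d₁²/2} = 0.369358
Θ = −S·φ(d₁)·σ/(2√T) + r·K·e^{−rT}·N(−d₂) = −3.722223 + 1.767285 = -1.954938

price = 11.197371
Θ = -1.954938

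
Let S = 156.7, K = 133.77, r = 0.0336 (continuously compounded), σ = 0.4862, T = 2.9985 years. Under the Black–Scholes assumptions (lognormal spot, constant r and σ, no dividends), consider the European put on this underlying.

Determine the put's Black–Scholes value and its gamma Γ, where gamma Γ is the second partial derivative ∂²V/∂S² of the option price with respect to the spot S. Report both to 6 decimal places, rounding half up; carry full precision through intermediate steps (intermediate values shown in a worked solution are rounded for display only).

price = 29.400158
Γ = 0.002319

σ√T = 0.4862·√2.9985 = 0.841913
d₁ = (ln(S/K) + (r+σ²/2)T) / (σ√T) = (ln(156.7/133.77) + (0.0336+0.4862²/2)·2.9985) / 0.841913 = (0.158211 + 0.455158) / 0.841913 = 0.728543
d₂ = d₁ − σ√T = 0.728543 − 0.841913 = -0.113370
e^{−rT} = e^{−0.0336·2.9985} = 0.904159
N(−d₁) = 0.233141,  N(−d₂) = 0.545131
Put price V = K·e^{−rT}·N(−d₂) − S·N(−d₁) = 65.933311 − 36.533153 = 29.400158
φ(d₁) = (1/√(2π))·e^{−d₁²/2} = 0.305952
Γ = φ(d₁) / (S·σ·√T) = 0.002319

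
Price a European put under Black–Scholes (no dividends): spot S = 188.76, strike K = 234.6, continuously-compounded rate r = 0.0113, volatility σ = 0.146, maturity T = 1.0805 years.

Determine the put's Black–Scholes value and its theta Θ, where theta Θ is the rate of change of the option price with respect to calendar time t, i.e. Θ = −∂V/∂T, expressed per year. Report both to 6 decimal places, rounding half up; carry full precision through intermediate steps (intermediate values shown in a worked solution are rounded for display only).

σ√T = 0.146·√1.0805 = 0.151763
d₁ = (ln(S/K) + (r+σ²/2)T) / (σ√T) = (ln(188.76/234.6) + (0.0113+0.146²/2)·1.0805) / 0.151763 = (-0.217406 + 0.023726) / 0.151763 = -1.276202
d₂ = d₁ − σ√T = -1.276202 − 0.151763 = -1.427965
e^{−rT} = e^{−0.0113·1.0805} = 0.987865
N(−d₁) = 0.899058,  N(−d₂) = 0.923349
Put price V = K·e^{−rT}·N(−d₂) − S·N(−d₁) = 213.988930 − 169.706177 = 44.282754
φ(d₁) = (1/√(2π))·e^{−d₁²/2} = 0.176703
Θ = −S·φ(d₁)·σ/(2√T) + r·K·e^{−rT}·N(−d₂) = −2.342419 + 2.418075 = 0.075656

price = 44.282754
Θ = 0.075656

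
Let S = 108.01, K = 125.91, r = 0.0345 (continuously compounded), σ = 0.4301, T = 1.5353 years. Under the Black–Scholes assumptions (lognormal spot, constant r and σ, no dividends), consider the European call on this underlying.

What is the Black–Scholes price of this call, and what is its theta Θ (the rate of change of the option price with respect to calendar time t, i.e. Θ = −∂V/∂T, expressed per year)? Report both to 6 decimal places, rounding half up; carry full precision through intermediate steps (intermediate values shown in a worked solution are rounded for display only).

σ√T = 0.4301·√1.5353 = 0.532925
d₁ = (ln(S/K) + (r+σ²/2)T) / (σ√T) = (ln(108.01/125.91) + (0.0345+0.4301²/2)·1.5353) / 0.532925 = (-0.153344 + 0.194972) / 0.532925 = 0.078114
d₂ = d₁ − σ√T = 0.078114 − 0.532925 = -0.454811
e^{−rT} = e^{−0.0345·1.5353} = 0.948411
N(d₁) = 0.531131,  N(d₂) = 0.324623
Call price V = S·N(d₁) − K·e^{−rT}·N(d₂) = 57.367486 − 38.764597 = 18.602889
φ(d₁) = (1/√(2π))·e^{−d₁²/2} = 0.397727
Θ = −S·φ(d₁)·σ/(2√T) − r·K·e^{−rT}·N(d₂) = −7.455759 − 1.337379 = -8.793138

price = 18.602889
Θ = -8.793138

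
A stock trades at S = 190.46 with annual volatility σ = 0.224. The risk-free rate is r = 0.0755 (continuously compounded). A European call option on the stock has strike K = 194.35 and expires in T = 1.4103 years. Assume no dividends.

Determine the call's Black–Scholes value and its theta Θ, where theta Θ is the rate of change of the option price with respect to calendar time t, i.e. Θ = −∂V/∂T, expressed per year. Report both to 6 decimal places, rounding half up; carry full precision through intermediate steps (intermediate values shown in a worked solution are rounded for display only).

price = 28.190580
Θ = -14.050708

σ√T = 0.224·√1.4103 = 0.266014
d₁ = (ln(S/K) + (r+σ²/2)T) / (σ√T) = (ln(190.46/194.35) + (0.0755+0.224²/2)·1.4103) / 0.266014 = (-0.020218 + 0.141859) / 0.266014 = 0.457273
d₂ = d₁ − σ√T = 0.457273 − 0.266014 = 0.191259
e^{−rT} = e^{−0.0755·1.4103} = 0.898995
N(d₁) = 0.676263,  N(d₂) = 0.575839
Call price V = S·N(d₁) − K·e^{−rT}·N(d₂) = 128.800967 − 100.610386 = 28.190580
φ(d₁) = (1/√(2π))·e^{−d₁²/2} = 0.359339
Θ = −S·φ(d₁)·σ/(2√T) − r·K·e^{−rT}·N(d₂) = −6.454624 − 7.596084 = -14.050708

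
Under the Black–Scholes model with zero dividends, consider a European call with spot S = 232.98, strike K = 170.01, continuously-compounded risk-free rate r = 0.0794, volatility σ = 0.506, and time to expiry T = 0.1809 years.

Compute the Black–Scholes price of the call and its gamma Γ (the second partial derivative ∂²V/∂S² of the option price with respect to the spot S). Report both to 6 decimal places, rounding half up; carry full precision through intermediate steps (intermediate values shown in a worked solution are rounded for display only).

σ√T = 0.506·√0.1809 = 0.215214
d₁ = (ln(S/K) + (r+σ²/2)T) / (σ√T) = (ln(232.98/170.01) + (0.0794+0.506²/2)·0.1809) / 0.215214 = (0.315095 + 0.037522) / 0.215214 = 1.638452
d₂ = d₁ − σ√T = 1.638452 − 0.215214 = 1.423239
e^{−rT} = e^{−0.0794·0.1809} = 0.985739
N(d₁) = 0.949336,  N(d₂) = 0.922666
Call price V = S·N(d₁) − K·e^{−rT}·N(d₂) = 221.176372 − 154.625546 = 66.550826
φ(d₁) = (1/√(2π))·e^{−d₁²/2} = 0.104225
Γ = φ(d₁) / (S·σ·√T) = 0.002079

price = 66.550826
Γ = 0.002079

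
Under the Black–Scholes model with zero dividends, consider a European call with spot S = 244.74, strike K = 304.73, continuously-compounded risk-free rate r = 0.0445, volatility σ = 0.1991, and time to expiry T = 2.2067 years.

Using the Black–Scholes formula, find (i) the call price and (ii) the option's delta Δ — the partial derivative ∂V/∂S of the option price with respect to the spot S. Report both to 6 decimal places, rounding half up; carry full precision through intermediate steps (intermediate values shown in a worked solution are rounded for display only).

σ√T = 0.1991·√2.2067 = 0.295762
d₁ = (ln(S/K) + (r+σ²/2)T) / (σ√T) = (ln(244.74/304.73) + (0.0445+0.1991²/2)·2.2067) / 0.295762 = (-0.219230 + 0.141936) / 0.295762 = -0.261338
d₂ = d₁ − σ√T = -0.261338 − 0.295762 = -0.557100
e^{−rT} = e^{−0.0445·2.2067} = 0.906469
N(d₁) = 0.396916,  N(d₂) = 0.288730
Call price V = S·N(d₁) − K·e^{−rT}·N(d₂) = 97.141226 − 79.755284 = 17.385943
Δ = N(d₁) = 0.396916

price = 17.385943
Δ = 0.396916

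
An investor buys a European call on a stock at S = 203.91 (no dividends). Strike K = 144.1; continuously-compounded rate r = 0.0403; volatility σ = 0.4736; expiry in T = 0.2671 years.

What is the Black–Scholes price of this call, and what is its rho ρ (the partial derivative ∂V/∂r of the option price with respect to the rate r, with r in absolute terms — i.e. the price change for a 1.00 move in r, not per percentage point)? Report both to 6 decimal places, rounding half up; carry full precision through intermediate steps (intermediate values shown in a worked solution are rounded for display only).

σ√T = 0.4736·√0.2671 = 0.244765
d₁ = (ln(S/K) + (r+σ²/2)T) / (σ√T) = (ln(203.91/144.1) + (0.0403+0.4736²/2)·0.2671) / 0.244765 = (0.347171 + 0.040719) / 0.244765 = 1.584748
d₂ = d₁ − σ√T = 1.584748 − 0.244765 = 1.339983
e^{−rT} = e^{−0.0403·0.2671} = 0.989294
N(d₁) = 0.943488,  N(d₂) = 0.909875
Call price V = S·N(d₁) − K·e^{−rT}·N(d₂) = 192.386676 − 129.709183 = 62.677493
ρ = K·T·e^{−rT}·N(d₂) = 34.645323

price = 62.677493
ρ = 34.645323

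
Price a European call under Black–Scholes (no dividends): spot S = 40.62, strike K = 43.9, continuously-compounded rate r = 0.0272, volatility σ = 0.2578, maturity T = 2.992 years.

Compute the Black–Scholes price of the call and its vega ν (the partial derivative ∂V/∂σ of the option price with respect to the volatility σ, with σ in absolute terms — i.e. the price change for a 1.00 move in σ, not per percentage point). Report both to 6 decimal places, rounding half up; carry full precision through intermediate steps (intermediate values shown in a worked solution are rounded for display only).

price = 7.229330
ν = 27.290466

σ√T = 0.2578·√2.992 = 0.445927
d₁ = (ln(S/K) + (r+σ²/2)T) / (σ√T) = (ln(40.62/43.9) + (0.0272+0.2578²/2)·2.992) / 0.445927 = (-0.077654 + 0.180808) / 0.445927 = 0.231325
d₂ = d₁ − σ√T = 0.231325 − 0.445927 = -0.214602
e^{−rT} = e^{−0.0272·2.992} = 0.921841
N(d₁) = 0.591469,  N(d₂) = 0.415039
Call price V = S·N(d₁) − K·e^{−rT}·N(d₂) = 24.025464 − 16.796134 = 7.229330
φ(d₁) = (1/√(2π))·e^{−d₁²/2} = 0.388410
ν = S·φ(d₁)·√T = 27.290466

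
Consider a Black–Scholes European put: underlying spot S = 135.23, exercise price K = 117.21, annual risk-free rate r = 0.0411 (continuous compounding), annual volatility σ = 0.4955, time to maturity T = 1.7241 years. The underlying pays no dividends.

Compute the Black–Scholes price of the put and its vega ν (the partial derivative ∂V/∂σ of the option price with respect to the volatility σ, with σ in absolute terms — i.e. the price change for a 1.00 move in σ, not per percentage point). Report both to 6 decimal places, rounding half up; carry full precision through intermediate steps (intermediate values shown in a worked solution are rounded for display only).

σ√T = 0.4955·√1.7241 = 0.650616
d₁ = (ln(S/K) + (r+σ²/2)T) / (σ√T) = (ln(135.23/117.21) + (0.0411+0.4955²/2)·1.7241) / 0.650616 = (0.143010 + 0.282511) / 0.650616 = 0.654028
d₂ = d₁ − σ√T = 0.654028 − 0.650616 = 0.003412
e^{−rT} = e^{−0.0411·1.7241} = 0.931592
N(−d₁) = 0.256547,  N(−d₂) = 0.498639
Put price V = K·e^{−rT}·N(−d₂) − S·N(−d₁) = 54.447328 − 34.692845 = 19.754483
φ(d₁) = (1/√(2π))·e^{−d₁²/2} = 0.322125
ν = S·φ(d₁)·√T = 57.197771

price = 19.754483
ν = 57.197771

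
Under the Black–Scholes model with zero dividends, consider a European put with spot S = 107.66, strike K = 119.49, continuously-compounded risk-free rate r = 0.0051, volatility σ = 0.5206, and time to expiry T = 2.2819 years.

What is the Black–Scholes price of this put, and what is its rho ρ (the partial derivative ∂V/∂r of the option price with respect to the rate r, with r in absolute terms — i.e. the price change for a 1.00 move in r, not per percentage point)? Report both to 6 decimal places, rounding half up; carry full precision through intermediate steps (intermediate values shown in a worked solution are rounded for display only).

σ√T = 0.5206·√2.2819 = 0.786416
d₁ = (ln(S/K) + (r+σ²/2)T) / (σ√T) = (ln(107.66/119.49) + (0.0051+0.5206²/2)·2.2819) / 0.786416 = (-0.104255 + 0.320863) / 0.786416 = 0.275437
d₂ = d₁ − σ√T = 0.275437 − 0.786416 = -0.510979
e^{−rT} = e^{−0.0051·2.2819} = 0.988430
N(−d₁) = 0.391490,  N(−d₂) = 0.695317
Put price V = K·e^{−rT}·N(−d₂) − S·N(−d₁) = 82.122145 − 42.147829 = 39.974316
ρ = −K·T·e^{−rT}·N(−d₂) = -187.394523

price = 39.974316
ρ = -187.394523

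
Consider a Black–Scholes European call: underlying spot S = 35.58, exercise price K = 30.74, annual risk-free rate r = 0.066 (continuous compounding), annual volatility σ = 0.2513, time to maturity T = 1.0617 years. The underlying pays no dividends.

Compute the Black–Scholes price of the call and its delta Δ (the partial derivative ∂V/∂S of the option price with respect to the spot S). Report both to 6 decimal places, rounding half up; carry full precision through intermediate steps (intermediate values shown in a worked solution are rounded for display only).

σ√T = 0.2513·√1.0617 = 0.258937
d₁ = (ln(S/K) + (r+σ²/2)T) / (σ√T) = (ln(35.58/30.74) + (0.066+0.2513²/2)·1.0617) / 0.258937 = (0.146219 + 0.103596) / 0.258937 = 0.964774
d₂ = d₁ − σ√T = 0.964774 − 0.258937 = 0.705837
e^{−rT} = e^{−0.066·1.0617} = 0.932327
N(d₁) = 0.832671,  N(d₂) = 0.759855
Call price V = S·N(d₁) − K·e^{−rT}·N(d₂) = 29.626432 − 21.777238 = 7.849194
Δ = N(d₁) = 0.832671

price = 7.849194
Δ = 0.832671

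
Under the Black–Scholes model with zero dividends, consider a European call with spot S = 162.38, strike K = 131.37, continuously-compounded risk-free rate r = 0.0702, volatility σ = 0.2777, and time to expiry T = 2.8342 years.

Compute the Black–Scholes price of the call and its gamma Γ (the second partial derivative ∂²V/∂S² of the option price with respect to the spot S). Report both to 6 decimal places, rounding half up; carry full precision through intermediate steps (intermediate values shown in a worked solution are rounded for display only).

σ√T = 0.2777·√2.8342 = 0.467510
d₁ = (ln(S/K) + (r+σ²/2)T) / (σ√T) = (ln(162.38/131.37) + (0.0702+0.2777²/2)·2.8342) / 0.467510 = (0.211921 + 0.308244) / 0.467510 = 1.112629
d₂ = d₁ − σ√T = 1.112629 − 0.467510 = 0.645118
e^{−rT} = e^{−0.0702·2.8342} = 0.819582
N(d₁) = 0.867066,  N(d₂) = 0.740575
Call price V = S·N(d₁) − K·e^{−rT}·N(d₂) = 140.794178 − 79.736562 = 61.057617
φ(d₁) = (1/√(2π))·e^{−d₁²/2} = 0.214830
Γ = φ(d₁) / (S·σ·√T) = 0.002830

price = 61.057617
Γ = 0.002830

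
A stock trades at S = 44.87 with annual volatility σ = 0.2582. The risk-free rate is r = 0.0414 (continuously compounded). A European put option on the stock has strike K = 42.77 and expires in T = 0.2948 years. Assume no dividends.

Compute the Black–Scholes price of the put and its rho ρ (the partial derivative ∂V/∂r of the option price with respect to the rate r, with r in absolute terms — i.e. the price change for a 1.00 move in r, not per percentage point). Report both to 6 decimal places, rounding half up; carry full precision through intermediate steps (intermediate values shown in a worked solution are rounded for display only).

σ√T = 0.2582·√0.2948 = 0.140191
d₁ = (ln(S/K) + (r+σ²/2)T) / (σ√T) = (ln(44.87/42.77) + (0.0414+0.2582²/2)·0.2948) / 0.140191 = (0.047932 + 0.022031) / 0.140191 = 0.499062
d₂ = d₁ − σ√T = 0.499062 − 0.140191 = 0.358871
e^{−rT} = e^{−0.0414·0.2948} = 0.987869
N(−d₁) = 0.308868,  N(−d₂) = 0.359846
Put price V = K·e^{−rT}·N(−d₂) − S·N(−d₁) = 15.203908 − 13.858901 = 1.345007
ρ = −K·T·e^{−rT}·N(−d₂) = -4.482112

price = 1.345007
ρ = -4.482112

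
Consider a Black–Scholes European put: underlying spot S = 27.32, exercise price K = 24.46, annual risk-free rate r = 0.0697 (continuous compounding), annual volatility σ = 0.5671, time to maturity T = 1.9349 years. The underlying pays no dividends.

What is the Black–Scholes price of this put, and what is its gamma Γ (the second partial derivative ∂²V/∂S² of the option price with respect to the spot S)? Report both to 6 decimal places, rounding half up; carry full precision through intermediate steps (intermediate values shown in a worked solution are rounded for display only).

σ√T = 0.5671·√1.9349 = 0.788840
d₁ = (ln(S/K) + (r+σ²/2)T) / (σ√T) = (ln(27.32/24.46) + (0.0697+0.5671²/2)·1.9349) / 0.788840 = (0.110580 + 0.445997) / 0.788840 = 0.705563
d₂ = d₁ − σ√T = 0.705563 − 0.788840 = -0.083276
e^{−rT} = e^{−0.0697·1.9349} = 0.873836
N(−d₁) = 0.240230,  N(−d₂) = 0.533184
Put price V = K·e^{−rT}·N(−d₂) − S·N(−d₁) = 11.396294 − 6.563079 = 4.833215
φ(d₁) = (1/√(2π))·e^{−d₁²/2} = 0.311035
Γ = φ(d₁) / (S·σ·√T) = 0.014432

price = 4.833215
Γ = 0.014432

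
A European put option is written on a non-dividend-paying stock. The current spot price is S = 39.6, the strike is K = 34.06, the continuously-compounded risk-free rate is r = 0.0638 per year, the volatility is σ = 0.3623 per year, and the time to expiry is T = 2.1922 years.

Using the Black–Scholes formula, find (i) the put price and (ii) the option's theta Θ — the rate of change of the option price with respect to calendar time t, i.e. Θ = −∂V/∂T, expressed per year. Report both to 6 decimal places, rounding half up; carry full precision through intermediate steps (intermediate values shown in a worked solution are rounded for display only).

price = 3.339717
Θ = -0.651314

σ√T = 0.3623·√2.1922 = 0.536424
d₁ = (ln(S/K) + (r+σ²/2)T) / (σ√T) = (ln(39.6/34.06) + (0.0638+0.3623²/2)·2.1922) / 0.536424 = (0.150705 + 0.283738) / 0.536424 = 0.809887
d₂ = d₁ − σ√T = 0.809887 − 0.536424 = 0.273463
e^{−rT} = e^{−0.0638·2.1922} = 0.869478
N(−d₁) = 0.209002,  N(−d₂) = 0.392249
Put price V = K·e^{−rT}·N(−d₂) − S·N(−d₁) = 11.616213 − 8.276496 = 3.339717
φ(d₁) = (1/√(2π))·e^{−d₁²/2} = 0.287395
Θ = −S·φ(d₁)·σ/(2√T) + r·K·e^{−rT}·N(−d₂) = −1.392428 + 0.741114 = -0.651314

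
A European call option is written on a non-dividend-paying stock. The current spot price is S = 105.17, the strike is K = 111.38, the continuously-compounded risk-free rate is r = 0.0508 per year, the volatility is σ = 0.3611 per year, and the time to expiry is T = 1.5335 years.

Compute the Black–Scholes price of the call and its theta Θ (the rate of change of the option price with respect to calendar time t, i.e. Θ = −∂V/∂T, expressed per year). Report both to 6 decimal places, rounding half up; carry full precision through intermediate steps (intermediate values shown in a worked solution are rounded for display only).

σ√T = 0.3611·√1.5335 = 0.447167
d₁ = (ln(S/K) + (r+σ²/2)T) / (σ√T) = (ln(105.17/111.38) + (0.0508+0.3611²/2)·1.5335) / 0.447167 = (-0.057370 + 0.177881) / 0.447167 = 0.269499
d₂ = d₁ − σ√T = 0.269499 − 0.447167 = -0.177667
e^{−rT} = e^{−0.0508·1.5335} = 0.925055
N(d₁) = 0.606227,  N(d₂) = 0.429492
Call price V = S·N(d₁) − K·e^{−rT}·N(d₂) = 63.756922 − 44.251715 = 19.505207
φ(d₁) = (1/√(2π))·e^{−d₁²/2} = 0.384715
Θ = −S·φ(d₁)·σ/(2√T) − r·K·e^{−rT}·N(d₂) = −5.899105 − 2.247987 = -8.147093

price = 19.505207
Θ = -8.147093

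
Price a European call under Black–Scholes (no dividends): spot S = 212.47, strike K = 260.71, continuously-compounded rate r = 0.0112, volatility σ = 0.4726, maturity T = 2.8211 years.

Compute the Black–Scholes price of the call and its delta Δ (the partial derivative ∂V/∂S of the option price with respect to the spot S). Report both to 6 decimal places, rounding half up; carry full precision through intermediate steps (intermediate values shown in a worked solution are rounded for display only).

σ√T = 0.4726·√2.8211 = 0.793785
d₁ = (ln(S/K) + (r+σ²/2)T) / (σ√T) = (ln(212.47/260.71) + (0.0112+0.4726²/2)·2.8211) / 0.793785 = (-0.204608 + 0.346644) / 0.793785 = 0.178935
d₂ = d₁ − σ√T = 0.178935 − 0.793785 = -0.614850
e^{−rT} = e^{−0.0112·2.8211} = 0.968898
N(d₁) = 0.571006,  N(d₂) = 0.269327
Call price V = S·N(d₁) − K·e^{−rT}·N(d₂) = 121.321557 − 68.032304 = 53.289253
Δ = N(d₁) = 0.571006

price = 53.289253
Δ = 0.571006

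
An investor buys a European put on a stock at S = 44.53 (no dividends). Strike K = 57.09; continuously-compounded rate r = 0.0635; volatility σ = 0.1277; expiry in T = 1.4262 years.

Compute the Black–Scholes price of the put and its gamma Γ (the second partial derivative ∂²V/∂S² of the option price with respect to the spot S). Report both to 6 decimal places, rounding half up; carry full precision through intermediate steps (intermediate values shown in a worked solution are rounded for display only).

σ√T = 0.1277·√1.4262 = 0.152504
d₁ = (ln(S/K) + (r+σ²/2)T) / (σ√T) = (ln(44.53/57.09) + (0.0635+0.1277²/2)·1.4262) / 0.152504 = (-0.248466 + 0.102192) / 0.152504 = -0.959145
d₂ = d₁ − σ√T = -0.959145 − 0.152504 = -1.111649
e^{−rT} = e^{−0.0635·1.4262} = 0.913416
N(−d₁) = 0.831257,  N(−d₂) = 0.866855
Put price V = K·e^{−rT}·N(−d₂) − S·N(−d₁) = 45.203849 − 37.015882 = 8.187967
φ(d₁) = (1/√(2π))·e^{−d₁²/2} = 0.251851
Γ = φ(d₁) / (S·σ·√T) = 0.037086

price = 8.187967
Γ = 0.037086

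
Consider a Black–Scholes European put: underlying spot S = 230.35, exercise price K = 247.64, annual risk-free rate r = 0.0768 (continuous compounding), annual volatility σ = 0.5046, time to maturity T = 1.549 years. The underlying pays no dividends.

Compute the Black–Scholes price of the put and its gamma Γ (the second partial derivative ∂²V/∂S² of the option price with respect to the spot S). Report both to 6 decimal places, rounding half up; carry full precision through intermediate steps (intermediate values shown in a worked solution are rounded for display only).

price = 50.390904
Γ = 0.002558

σ√T = 0.5046·√1.549 = 0.628019
d₁ = (ln(S/K) + (r+σ²/2)T) / (σ√T) = (ln(230.35/247.64) + (0.0768+0.5046²/2)·1.549) / 0.628019 = (-0.072376 + 0.316167) / 0.628019 = 0.388190
d₂ = d₁ − σ√T = 0.388190 − 0.628019 = -0.239829
e^{−rT} = e^{−0.0768·1.549} = 0.887840
N(−d₁) = 0.348938,  N(−d₂) = 0.594768
Put price V = K·e^{−rT}·N(−d₂) − S·N(−d₁) = 130.768665 − 80.377761 = 50.390904
φ(d₁) = (1/√(2π))·e^{−d₁²/2} = 0.369988
Γ = φ(d₁) / (S·σ·√T) = 0.002558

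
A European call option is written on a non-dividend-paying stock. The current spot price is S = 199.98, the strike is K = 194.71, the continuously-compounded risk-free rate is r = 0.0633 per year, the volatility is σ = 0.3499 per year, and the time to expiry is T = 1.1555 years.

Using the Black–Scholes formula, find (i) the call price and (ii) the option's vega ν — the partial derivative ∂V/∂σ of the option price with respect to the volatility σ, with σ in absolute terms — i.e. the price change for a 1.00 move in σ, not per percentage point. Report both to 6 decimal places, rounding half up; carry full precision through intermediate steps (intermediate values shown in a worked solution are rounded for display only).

σ√T = 0.3499·√1.1555 = 0.376122
d₁ = (ln(S/K) + (r+σ²/2)T) / (σ√T) = (ln(199.98/194.71) + (0.0633+0.3499²/2)·1.1555) / 0.376122 = (0.026706 + 0.143877) / 0.376122 = 0.453531
d₂ = d₁ − σ√T = 0.453531 − 0.376122 = 0.077409
e^{−rT} = e^{−0.0633·1.1555} = 0.929468
N(d₁) = 0.674917,  N(d₂) = 0.530851
Call price V = S·N(d₁) − K·e^{−rT}·N(d₂) = 134.969882 − 96.071641 = 38.898241
φ(d₁) = (1/√(2π))·e^{−d₁²/2} = 0.359952
ν = S·φ(d₁)·√T = 77.377812

price = 38.898241
ν = 77.377812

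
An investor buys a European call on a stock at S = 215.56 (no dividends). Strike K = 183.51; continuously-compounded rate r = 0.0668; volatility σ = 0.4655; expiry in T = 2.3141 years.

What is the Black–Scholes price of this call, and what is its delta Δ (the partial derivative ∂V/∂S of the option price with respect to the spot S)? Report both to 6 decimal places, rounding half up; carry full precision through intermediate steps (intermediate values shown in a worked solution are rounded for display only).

σ√T = 0.4655·√2.3141 = 0.708126
d₁ = (ln(S/K) + (r+σ²/2)T) / (σ√T) = (ln(215.56/183.51) + (0.0668+0.4655²/2)·2.3141) / 0.708126 = (0.160970 + 0.405303) / 0.708126 = 0.799679
d₂ = d₁ − σ√T = 0.799679 − 0.708126 = 0.091552
e^{−rT} = e^{−0.0668·2.3141} = 0.856773
N(d₁) = 0.788051,  N(d₂) = 0.536473
Call price V = S·N(d₁) − K·e^{−rT}·N(d₂) = 169.872377 − 84.347775 = 85.524602
Δ = N(d₁) = 0.788051

price = 85.524602
Δ = 0.788051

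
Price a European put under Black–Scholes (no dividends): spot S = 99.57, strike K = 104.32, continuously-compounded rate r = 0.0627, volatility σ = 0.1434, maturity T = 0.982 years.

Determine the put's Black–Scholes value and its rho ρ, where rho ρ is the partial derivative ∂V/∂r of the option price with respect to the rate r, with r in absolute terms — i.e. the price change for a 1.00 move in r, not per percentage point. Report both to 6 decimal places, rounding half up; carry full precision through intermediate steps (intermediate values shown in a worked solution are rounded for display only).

σ√T = 0.1434·√0.982 = 0.142104
d₁ = (ln(S/K) + (r+σ²/2)T) / (σ√T) = (ln(99.57/104.32) + (0.0627+0.1434²/2)·0.982) / 0.142104 = (-0.046602 + 0.071668) / 0.142104 = 0.176392
d₂ = d₁ − σ√T = 0.176392 − 0.142104 = 0.034288
e^{−rT} = e^{−0.0627·0.982} = 0.940286
N(−d₁) = 0.429993,  N(−d₂) = 0.486324
Put price V = K·e^{−rT}·N(−d₂) − S·N(−d₁) = 47.703779 − 42.814403 = 4.889375
ρ = −K·T·e^{−rT}·N(−d₂) = -46.845111

price = 4.889375
ρ = -46.845111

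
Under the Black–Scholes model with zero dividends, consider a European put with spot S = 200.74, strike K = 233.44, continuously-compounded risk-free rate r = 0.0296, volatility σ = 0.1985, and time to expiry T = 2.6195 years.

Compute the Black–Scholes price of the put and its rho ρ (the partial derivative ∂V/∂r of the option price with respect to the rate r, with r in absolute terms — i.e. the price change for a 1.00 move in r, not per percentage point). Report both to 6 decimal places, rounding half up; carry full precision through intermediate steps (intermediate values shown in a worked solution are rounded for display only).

σ√T = 0.1985·√2.6195 = 0.321270
d₁ = (ln(S/K) + (r+σ²/2)T) / (σ√T) = (ln(200.74/233.44) + (0.0296+0.1985²/2)·2.6195) / 0.321270 = (-0.150915 + 0.129144) / 0.321270 = -0.067763
d₂ = d₁ − σ√T = -0.067763 − 0.321270 = -0.389033
e^{−rT} = e^{−0.0296·2.6195} = 0.925393
N(−d₁) = 0.527013,  N(−d₂) = 0.651374
Put price V = K·e^{−rT}·N(−d₂) − S·N(−d₁) = 140.712203 − 105.792573 = 34.919630
ρ = −K·T·e^{−rT}·N(−d₂) = -368.595615

price = 34.919630
ρ = -368.595615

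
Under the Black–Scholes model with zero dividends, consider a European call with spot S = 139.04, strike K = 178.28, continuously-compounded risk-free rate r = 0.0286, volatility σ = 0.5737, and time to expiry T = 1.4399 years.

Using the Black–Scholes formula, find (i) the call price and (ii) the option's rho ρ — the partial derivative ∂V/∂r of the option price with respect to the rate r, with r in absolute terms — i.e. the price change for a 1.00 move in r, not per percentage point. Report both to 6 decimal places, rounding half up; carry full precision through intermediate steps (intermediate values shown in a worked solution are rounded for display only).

σ√T = 0.5737·√1.4399 = 0.688416
d₁ = (ln(S/K) + (r+σ²/2)T) / (σ√T) = (ln(139.04/178.28) + (0.0286+0.5737²/2)·1.4399) / 0.688416 = (-0.248594 + 0.278140) / 0.688416 = 0.042919
d₂ = d₁ − σ√T = 0.042919 − 0.688416 = -0.645498
e^{−rT} = e^{−0.0286·1.4399} = 0.959655
N(d₁) = 0.517117,  N(d₂) = 0.259302
Call price V = S·N(d₁) − K·e^{−rT}·N(d₂) = 71.899915 − 44.363359 = 27.536556
ρ = K·T·e^{−rT}·N(d₂) = 63.878801

price = 27.536556
ρ = 63.878801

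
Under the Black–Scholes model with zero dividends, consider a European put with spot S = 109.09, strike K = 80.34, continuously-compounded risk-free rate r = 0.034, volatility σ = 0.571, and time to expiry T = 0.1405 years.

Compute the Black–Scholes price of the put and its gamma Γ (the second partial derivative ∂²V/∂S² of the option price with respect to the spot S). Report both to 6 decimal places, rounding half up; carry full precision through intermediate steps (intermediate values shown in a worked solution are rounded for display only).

price = 0.650908
Γ = 0.005072

σ√T = 0.571·√0.1405 = 0.214030
d₁ = (ln(S/K) + (r+σ²/2)T) / (σ√T) = (ln(109.09/80.34) + (0.034+0.571²/2)·0.1405) / 0.214030 = (0.305906 + 0.027681) / 0.214030 = 1.558601
d₂ = d₁ − σ√T = 1.558601 − 0.214030 = 1.344571
e^{−rT} = e^{−0.034·0.1405} = 0.995234
N(−d₁) = 0.059545,  N(−d₂) = 0.089382
Put price V = K·e^{−rT}·N(−d₂) − S·N(−d₁) = 7.146724 − 6.495816 = 0.650908
φ(d₁) = (1/√(2π))·e^{−d₁²/2} = 0.118415
Γ = φ(d₁) / (S·σ·√T) = 0.005072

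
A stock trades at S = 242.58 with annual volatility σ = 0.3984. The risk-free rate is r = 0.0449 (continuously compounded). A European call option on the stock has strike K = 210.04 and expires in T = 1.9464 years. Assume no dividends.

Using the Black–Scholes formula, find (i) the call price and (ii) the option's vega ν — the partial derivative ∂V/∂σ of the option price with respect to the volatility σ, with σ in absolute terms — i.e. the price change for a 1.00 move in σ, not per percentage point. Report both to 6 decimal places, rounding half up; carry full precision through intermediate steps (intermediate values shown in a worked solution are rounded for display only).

σ√T = 0.3984·√1.9464 = 0.555822
d₁ = (ln(S/K) + (r+σ²/2)T) / (σ√T) = (ln(242.58/210.04) + (0.0449+0.3984²/2)·1.9464) / 0.555822 = (0.144034 + 0.241862) / 0.555822 = 0.694280
d₂ = d₁ − σ√T = 0.694280 − 0.555822 = 0.138458
e^{−rT} = e^{−0.0449·1.9464} = 0.916317
N(d₁) = 0.756247,  N(d₂) = 0.555061
Call price V = S·N(d₁) − K·e^{−rT}·N(d₂) = 183.450312 − 106.828762 = 76.621550
φ(d₁) = (1/√(2π))·e^{−d₁²/2} = 0.313502
ν = S·φ(d₁)·√T = 106.098881

price = 76.621550
ν = 106.098881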